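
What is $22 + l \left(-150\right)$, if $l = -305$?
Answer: $45772$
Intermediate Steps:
$22 + l \left(-150\right) = 22 - -45750 = 22 + 45750 = 45772$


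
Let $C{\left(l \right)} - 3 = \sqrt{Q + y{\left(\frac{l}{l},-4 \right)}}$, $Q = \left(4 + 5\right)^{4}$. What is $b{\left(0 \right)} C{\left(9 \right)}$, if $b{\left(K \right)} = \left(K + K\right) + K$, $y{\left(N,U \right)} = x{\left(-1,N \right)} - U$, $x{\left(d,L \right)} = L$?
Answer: $0$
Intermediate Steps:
$y{\left(N,U \right)} = N - U$
$Q = 6561$ ($Q = 9^{4} = 6561$)
$C{\left(l \right)} = 3 + 7 \sqrt{134}$ ($C{\left(l \right)} = 3 + \sqrt{6561 + \left(\frac{l}{l} - -4\right)} = 3 + \sqrt{6561 + \left(1 + 4\right)} = 3 + \sqrt{6561 + 5} = 3 + \sqrt{6566} = 3 + 7 \sqrt{134}$)
$b{\left(K \right)} = 3 K$ ($b{\left(K \right)} = 2 K + K = 3 K$)
$b{\left(0 \right)} C{\left(9 \right)} = 3 \cdot 0 \left(3 + 7 \sqrt{134}\right) = 0 \left(3 + 7 \sqrt{134}\right) = 0$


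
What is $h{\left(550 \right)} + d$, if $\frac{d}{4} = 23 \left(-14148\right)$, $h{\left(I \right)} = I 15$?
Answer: $-1293366$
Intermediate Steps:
$h{\left(I \right)} = 15 I$
$d = -1301616$ ($d = 4 \cdot 23 \left(-14148\right) = 4 \left(-325404\right) = -1301616$)
$h{\left(550 \right)} + d = 15 \cdot 550 - 1301616 = 8250 - 1301616 = -1293366$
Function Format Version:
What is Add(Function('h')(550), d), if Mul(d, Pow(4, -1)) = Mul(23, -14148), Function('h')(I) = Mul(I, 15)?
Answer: -1293366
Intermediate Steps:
Function('h')(I) = Mul(15, I)
d = -1301616 (d = Mul(4, Mul(23, -14148)) = Mul(4, -325404) = -1301616)
Add(Function('h')(550), d) = Add(Mul(15, 550), -1301616) = Add(8250, -1301616) = -1293366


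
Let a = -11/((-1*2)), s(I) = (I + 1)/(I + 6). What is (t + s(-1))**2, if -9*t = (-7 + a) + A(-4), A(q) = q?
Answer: 121/324 ≈ 0.37346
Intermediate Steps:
s(I) = (1 + I)/(6 + I)
a = 11/2 (a = -11/(-2) = -11*(-1/2) = 11/2 ≈ 5.5000)
t = 11/18 (t = -((-7 + 11/2) - 4)/9 = -(-3/2 - 4)/9 = -1/9*(-11/2) = 11/18 ≈ 0.61111)
(t + s(-1))**2 = (11/18 + (1 - 1)/(6 - 1))**2 = (11/18 + 0/5)**2 = (11/18 + (1/5)*0)**2 = (11/18 + 0)**2 = (11/18)**2 = 121/324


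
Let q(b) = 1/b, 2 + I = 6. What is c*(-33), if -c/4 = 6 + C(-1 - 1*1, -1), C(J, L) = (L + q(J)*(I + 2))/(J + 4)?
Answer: 528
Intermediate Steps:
I = 4 (I = -2 + 6 = 4)
C(J, L) = (L + 6/J)/(4 + J) (C(J, L) = (L + (4 + 2)/J)/(J + 4) = (L + 6/J)/(4 + J))
c = -16 (c = -4*(6 + (6 + (-1 - 1*1)*(-1))/((-1 - 1*1)*(4 + (-1 - 1*1)))) = -4*(6 + (6 + (-1 - 1)*(-1))/((-1 - 1)*(4 + (-1 - 1)))) = -4*(6 + (6 - 2*(-1))/((-2)*(4 - 2))) = -4*(6 - ½*(6 + 2)/2) = -4*(6 - ½*½*8) = -4*(6 - 2) = -4*4 = -16)
c*(-33) = -16*(-33) = 528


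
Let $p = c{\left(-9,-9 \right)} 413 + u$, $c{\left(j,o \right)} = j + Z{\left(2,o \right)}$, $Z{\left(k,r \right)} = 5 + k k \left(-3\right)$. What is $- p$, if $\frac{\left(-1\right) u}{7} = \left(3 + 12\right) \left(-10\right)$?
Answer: $5558$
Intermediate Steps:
$Z{\left(k,r \right)} = 5 - 3 k^{2}$ ($Z{\left(k,r \right)} = 5 + k^{2} \left(-3\right) = 5 - 3 k^{2}$)
$c{\left(j,o \right)} = -7 + j$ ($c{\left(j,o \right)} = j + \left(5 - 3 \cdot 2^{2}\right) = j + \left(5 - 12\right) = j - 7 = -7 + j$)
$u = 1050$ ($u = - 7 \left(3 + 12\right) \left(-10\right) = - 7 \cdot 15 \left(-10\right) = \left(-7\right) \left(-150\right) = 1050$)
$p = -5558$ ($p = \left(-7 - 9\right) 413 + 1050 = \left(-16\right) 413 + 1050 = -6608 + 1050 = -5558$)
$- p = \left(-1\right) \left(-5558\right) = 5558$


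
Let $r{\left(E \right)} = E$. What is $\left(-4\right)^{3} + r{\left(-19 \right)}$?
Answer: $-83$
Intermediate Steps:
$\left(-4\right)^{3} + r{\left(-19 \right)} = \left(-4\right)^{3} - 19 = -64 - 19 = -83$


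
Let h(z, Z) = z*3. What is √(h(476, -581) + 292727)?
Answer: √294155 ≈ 542.36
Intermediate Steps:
h(z, Z) = 3*z
√(h(476, -581) + 292727) = √(3*476 + 292727) = √(1428 + 292727) = √294155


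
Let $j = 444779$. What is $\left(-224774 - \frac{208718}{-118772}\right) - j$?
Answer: $- \frac{39761970099}{59386} \approx -6.6955 \cdot 10^{5}$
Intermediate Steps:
$\left(-224774 - \frac{208718}{-118772}\right) - j = \left(-224774 - \frac{208718}{-118772}\right) - 444779 = \left(-224774 - - \frac{104359}{59386}\right) - 444779 = \left(-224774 + \frac{104359}{59386}\right) - 444779 = - \frac{13348324405}{59386} - 444779 = - \frac{39761970099}{59386}$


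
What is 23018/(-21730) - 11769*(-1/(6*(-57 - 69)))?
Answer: -45523663/2737980 ≈ -16.627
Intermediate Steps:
23018/(-21730) - 11769*(-1/(6*(-57 - 69))) = 23018*(-1/21730) - 11769/((-126*(-6))) = -11509/10865 - 11769/756 = -11509/10865 - 11769*1/756 = -11509/10865 - 3923/252 = -45523663/2737980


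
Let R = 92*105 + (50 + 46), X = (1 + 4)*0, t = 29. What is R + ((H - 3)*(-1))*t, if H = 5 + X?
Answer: 9698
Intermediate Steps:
X = 0 (X = 5*0 = 0)
H = 5 (H = 5 + 0 = 5)
R = 9756 (R = 9660 + 96 = 9756)
R + ((H - 3)*(-1))*t = 9756 + ((5 - 3)*(-1))*29 = 9756 + (2*(-1))*29 = 9756 - 2*29 = 9756 - 58 = 9698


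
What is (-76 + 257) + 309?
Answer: 490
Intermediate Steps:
(-76 + 257) + 309 = 181 + 309 = 490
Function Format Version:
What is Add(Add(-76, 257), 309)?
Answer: 490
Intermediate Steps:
Add(Add(-76, 257), 309) = Add(181, 309) = 490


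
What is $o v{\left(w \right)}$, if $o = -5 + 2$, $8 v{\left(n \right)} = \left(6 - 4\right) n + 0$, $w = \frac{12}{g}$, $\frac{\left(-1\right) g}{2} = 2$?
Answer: $\frac{9}{4} \approx 2.25$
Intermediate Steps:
$g = -4$ ($g = \left(-2\right) 2 = -4$)
$w = -3$ ($w = \frac{12}{-4} = 12 \left(- \frac{1}{4}\right) = -3$)
$v{\left(n \right)} = \frac{n}{4}$ ($v{\left(n \right)} = \frac{\left(6 - 4\right) n + 0}{8} = \frac{2 n + 0}{8} = \frac{2 n}{8} = \frac{n}{4}$)
$o = -3$
$o v{\left(w \right)} = - 3 \cdot \frac{1}{4} \left(-3\right) = \left(-3\right) \left(- \frac{3}{4}\right) = \frac{9}{4}$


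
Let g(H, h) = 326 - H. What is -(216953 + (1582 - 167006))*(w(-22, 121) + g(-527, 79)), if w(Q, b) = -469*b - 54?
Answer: 2883047550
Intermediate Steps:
w(Q, b) = -54 - 469*b
-(216953 + (1582 - 167006))*(w(-22, 121) + g(-527, 79)) = -(216953 + (1582 - 167006))*((-54 - 469*121) + (326 - 1*(-527))) = -(216953 - 165424)*((-54 - 56749) + (326 + 527)) = -51529*(-56803 + 853) = -51529*(-55950) = -1*(-2883047550) = 2883047550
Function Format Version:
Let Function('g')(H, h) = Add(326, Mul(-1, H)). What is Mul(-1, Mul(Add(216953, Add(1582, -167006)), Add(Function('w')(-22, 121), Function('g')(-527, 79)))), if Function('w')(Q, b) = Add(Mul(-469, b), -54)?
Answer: 2883047550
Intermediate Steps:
Function('w')(Q, b) = Add(-54, Mul(-469, b))
Mul(-1, Mul(Add(216953, Add(1582, -167006)), Add(Function('w')(-22, 121), Function('g')(-527, 79)))) = Mul(-1, Mul(Add(216953, Add(1582, -167006)), Add(Add(-54, Mul(-469, 121)), Add(326, Mul(-1, -527))))) = Mul(-1, Mul(Add(216953, -165424), Add(Add(-54, -56749), Add(326, 527)))) = Mul(-1, Mul(51529, Add(-56803, 853))) = Mul(-1, Mul(51529, -55950)) = Mul(-1, -2883047550) = 2883047550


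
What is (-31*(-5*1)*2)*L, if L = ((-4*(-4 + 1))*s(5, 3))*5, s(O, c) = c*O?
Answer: 279000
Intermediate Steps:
s(O, c) = O*c
L = 900 (L = ((-4*(-4 + 1))*(5*3))*5 = (-4*(-3)*15)*5 = (12*15)*5 = 180*5 = 900)
(-31*(-5*1)*2)*L = -31*(-5*1)*2*900 = -(-155)*2*900 = -31*(-10)*900 = 310*900 = 279000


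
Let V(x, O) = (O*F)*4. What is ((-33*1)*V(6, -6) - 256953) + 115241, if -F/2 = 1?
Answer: -143296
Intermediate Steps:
F = -2 (F = -2*1 = -2)
V(x, O) = -8*O (V(x, O) = (O*(-2))*4 = -2*O*4 = -8*O)
((-33*1)*V(6, -6) - 256953) + 115241 = ((-33*1)*(-8*(-6)) - 256953) + 115241 = (-33*48 - 256953) + 115241 = (-1584 - 256953) + 115241 = -258537 + 115241 = -143296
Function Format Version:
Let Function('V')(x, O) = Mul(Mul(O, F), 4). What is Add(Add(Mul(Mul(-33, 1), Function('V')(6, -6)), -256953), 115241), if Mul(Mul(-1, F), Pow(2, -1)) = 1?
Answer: -143296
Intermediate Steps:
F = -2 (F = Mul(-2, 1) = -2)
Function('V')(x, O) = Mul(-8, O) (Function('V')(x, O) = Mul(Mul(O, -2), 4) = Mul(Mul(-2, O), 4) = Mul(-8, O))
Add(Add(Mul(Mul(-33, 1), Function('V')(6, -6)), -256953), 115241) = Add(Add(Mul(Mul(-33, 1), Mul(-8, -6)), -256953), 115241) = Add(Add(Mul(-33, 48), -256953), 115241) = Add(Add(-1584, -256953), 115241) = Add(-258537, 115241) = -143296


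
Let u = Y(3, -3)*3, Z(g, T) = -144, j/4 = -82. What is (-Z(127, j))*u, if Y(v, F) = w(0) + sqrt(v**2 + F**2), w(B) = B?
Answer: 1296*sqrt(2) ≈ 1832.8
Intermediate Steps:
j = -328 (j = 4*(-82) = -328)
Y(v, F) = sqrt(F**2 + v**2) (Y(v, F) = 0 + sqrt(v**2 + F**2) = 0 + sqrt(F**2 + v**2) = sqrt(F**2 + v**2))
u = 9*sqrt(2) (u = sqrt((-3)**2 + 3**2)*3 = sqrt(9 + 9)*3 = sqrt(18)*3 = (3*sqrt(2))*3 = 9*sqrt(2) ≈ 12.728)
(-Z(127, j))*u = (-1*(-144))*(9*sqrt(2)) = 144*(9*sqrt(2)) = 1296*sqrt(2)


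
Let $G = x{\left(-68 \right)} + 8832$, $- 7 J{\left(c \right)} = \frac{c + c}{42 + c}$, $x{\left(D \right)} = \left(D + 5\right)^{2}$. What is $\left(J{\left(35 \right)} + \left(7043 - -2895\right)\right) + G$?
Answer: $\frac{1750893}{77} \approx 22739.0$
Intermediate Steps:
$x{\left(D \right)} = \left(5 + D\right)^{2}$
$J{\left(c \right)} = - \frac{2 c}{7 \left(42 + c\right)}$ ($J{\left(c \right)} = - \frac{\left(c + c\right) \frac{1}{42 + c}}{7} = - \frac{2 c \frac{1}{42 + c}}{7} = - \frac{2 c}{7 \left(42 + c\right)}$)
$G = 12801$ ($G = \left(5 - 68\right)^{2} + 8832 = \left(-63\right)^{2} + 8832 = 3969 + 8832 = 12801$)
$\left(J{\left(35 \right)} + \left(7043 - -2895\right)\right) + G = \left(\left(-2\right) 35 \frac{1}{294 + 7 \cdot 35} + \left(7043 - -2895\right)\right) + 12801 = \left(\left(-2\right) 35 \frac{1}{294 + 245} + \left(7043 + 2895\right)\right) + 12801 = \left(\left(-2\right) 35 \cdot \frac{1}{539} + 9938\right) + 12801 = \left(- \frac{10}{77} + 9938\right) + 12801 = \frac{765216}{77} + 12801 = \frac{1750893}{77}$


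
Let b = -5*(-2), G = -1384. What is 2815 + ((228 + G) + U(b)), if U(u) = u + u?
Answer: 1679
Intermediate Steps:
b = 10
U(u) = 2*u
2815 + ((228 + G) + U(b)) = 2815 + ((228 - 1384) + 2*10) = 2815 + (-1156 + 20) = 2815 - 1136 = 1679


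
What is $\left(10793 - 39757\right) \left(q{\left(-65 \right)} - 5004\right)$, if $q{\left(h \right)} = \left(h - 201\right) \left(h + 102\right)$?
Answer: $429999544$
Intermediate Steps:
$q{\left(h \right)} = \left(-201 + h\right) \left(102 + h\right)$
$\left(10793 - 39757\right) \left(q{\left(-65 \right)} - 5004\right) = \left(10793 - 39757\right) \left(\left(-20502 + \left(-65\right)^{2} - -6435\right) - 5004\right) = - 28964 \left(\left(-20502 + 4225 + 6435\right) - 5004\right) = - 28964 \left(-9842 - 5004\right) = \left(-28964\right) \left(-14846\right) = 429999544$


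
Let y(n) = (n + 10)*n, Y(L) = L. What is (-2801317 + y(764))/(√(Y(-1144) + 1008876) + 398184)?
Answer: -219994768626/39637372531 + 2209981*√251933/79274745062 ≈ -5.5362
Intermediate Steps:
y(n) = n*(10 + n) (y(n) = (10 + n)*n = n*(10 + n))
(-2801317 + y(764))/(√(Y(-1144) + 1008876) + 398184) = (-2801317 + 764*(10 + 764))/(√(-1144 + 1008876) + 398184) = (-2801317 + 764*774)/(√1007732 + 398184) = (-2801317 + 591336)/(2*√251933 + 398184) = -2209981/(398184 + 2*√251933)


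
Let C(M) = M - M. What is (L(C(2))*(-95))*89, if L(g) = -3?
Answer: 25365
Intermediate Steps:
C(M) = 0
(L(C(2))*(-95))*89 = -3*(-95)*89 = 285*89 = 25365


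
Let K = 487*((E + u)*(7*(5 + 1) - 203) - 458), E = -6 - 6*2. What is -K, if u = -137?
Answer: -11930039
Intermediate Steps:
E = -18 (E = -6 - 12 = -18)
K = 11930039 (K = 487*((-18 - 137)*(7*(5 + 1) - 203) - 458) = 487*(-155*(7*6 - 203) - 458) = 487*(-155*(42 - 203) - 458) = 487*(-155*(-161) - 458) = 487*(24955 - 458) = 487*24497 = 11930039)
-K = -1*11930039 = -11930039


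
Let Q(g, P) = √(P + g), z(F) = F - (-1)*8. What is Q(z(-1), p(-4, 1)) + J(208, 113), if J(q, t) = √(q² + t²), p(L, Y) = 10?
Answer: √17 + √56033 ≈ 240.84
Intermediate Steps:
z(F) = 8 + F (z(F) = F - 1*(-8) = F + 8 = 8 + F)
Q(z(-1), p(-4, 1)) + J(208, 113) = √(10 + (8 - 1)) + √(208² + 113²) = √(10 + 7) + √(43264 + 12769) = √17 + √56033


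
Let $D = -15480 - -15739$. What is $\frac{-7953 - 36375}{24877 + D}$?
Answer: $- \frac{5541}{3142} \approx -1.7635$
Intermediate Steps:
$D = 259$ ($D = -15480 + 15739 = 259$)
$\frac{-7953 - 36375}{24877 + D} = \frac{-7953 - 36375}{24877 + 259} = - \frac{44328}{25136} = \left(-44328\right) \frac{1}{25136} = - \frac{5541}{3142}$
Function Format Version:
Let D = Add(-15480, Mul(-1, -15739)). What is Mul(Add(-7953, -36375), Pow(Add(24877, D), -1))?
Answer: Rational(-5541, 3142) ≈ -1.7635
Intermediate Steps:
D = 259 (D = Add(-15480, 15739) = 259)
Mul(Add(-7953, -36375), Pow(Add(24877, D), -1)) = Mul(Add(-7953, -36375), Pow(Add(24877, 259), -1)) = Mul(-44328, Pow(25136, -1)) = Mul(-44328, Rational(1, 25136)) = Rational(-5541, 3142)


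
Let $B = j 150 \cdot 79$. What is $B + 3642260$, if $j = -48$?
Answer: $3073460$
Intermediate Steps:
$B = -568800$ ($B = \left(-48\right) 150 \cdot 79 = \left(-7200\right) 79 = -568800$)
$B + 3642260 = -568800 + 3642260 = 3073460$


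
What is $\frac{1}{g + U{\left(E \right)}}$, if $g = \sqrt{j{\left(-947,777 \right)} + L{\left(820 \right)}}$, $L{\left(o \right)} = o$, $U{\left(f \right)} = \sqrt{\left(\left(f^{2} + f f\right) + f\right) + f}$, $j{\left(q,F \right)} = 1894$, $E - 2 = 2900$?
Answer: $\frac{1}{\sqrt{2714} + 2 \sqrt{4212253}} \approx 0.00024057$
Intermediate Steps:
$E = 2902$ ($E = 2 + 2900 = 2902$)
$U{\left(f \right)} = \sqrt{2 f + 2 f^{2}}$ ($U{\left(f \right)} = \sqrt{\left(\left(f^{2} + f^{2}\right) + f\right) + f} = \sqrt{\left(2 f^{2} + f\right) + f} = \sqrt{\left(f + 2 f^{2}\right) + f} = \sqrt{2 f + 2 f^{2}}$)
$g = \sqrt{2714}$ ($g = \sqrt{1894 + 820} = \sqrt{2714} \approx 52.096$)
$\frac{1}{g + U{\left(E \right)}} = \frac{1}{\sqrt{2714} + \sqrt{2} \sqrt{2902 \left(1 + 2902\right)}} = \frac{1}{\sqrt{2714} + \sqrt{2} \sqrt{2902 \cdot 2903}} = \frac{1}{\sqrt{2714} + \sqrt{2} \sqrt{8424506}} = \frac{1}{\sqrt{2714} + 2 \sqrt{4212253}}$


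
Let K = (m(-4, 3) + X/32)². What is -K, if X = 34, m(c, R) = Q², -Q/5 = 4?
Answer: -41177889/256 ≈ -1.6085e+5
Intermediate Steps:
Q = -20 (Q = -5*4 = -20)
m(c, R) = 400 (m(c, R) = (-20)² = 400)
K = 41177889/256 (K = (400 + 34/32)² = (400 + 34*(1/32))² = (400 + 17/16)² = (6417/16)² = 41177889/256 ≈ 1.6085e+5)
-K = -1*41177889/256 = -41177889/256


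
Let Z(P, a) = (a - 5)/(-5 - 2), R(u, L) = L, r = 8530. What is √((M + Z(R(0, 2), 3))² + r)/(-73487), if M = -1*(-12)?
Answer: -√425366/514409 ≈ -0.0012679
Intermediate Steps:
Z(P, a) = 5/7 - a/7 (Z(P, a) = (-5 + a)/(-7) = (-5 + a)*(-⅐) = 5/7 - a/7)
M = 12
√((M + Z(R(0, 2), 3))² + r)/(-73487) = √((12 + (5/7 - ⅐*3))² + 8530)/(-73487) = √((12 + (5/7 - 3/7))² + 8530)*(-1/73487) = √((12 + 2/7)² + 8530)*(-1/73487) = √((86/7)² + 8530)*(-1/73487) = √(7396/49 + 8530)*(-1/73487) = √(425366/49)*(-1/73487) = (√425366/7)*(-1/73487) = -√425366/514409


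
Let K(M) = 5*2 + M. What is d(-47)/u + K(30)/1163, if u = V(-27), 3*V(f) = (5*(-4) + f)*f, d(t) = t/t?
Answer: 18083/491949 ≈ 0.036758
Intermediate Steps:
d(t) = 1
V(f) = f*(-20 + f)/3 (V(f) = ((5*(-4) + f)*f)/3 = ((-20 + f)*f)/3 = (f*(-20 + f))/3 = f*(-20 + f)/3)
u = 423 (u = (⅓)*(-27)*(-20 - 27) = (⅓)*(-27)*(-47) = 423)
K(M) = 10 + M
d(-47)/u + K(30)/1163 = 1/423 + (10 + 30)/1163 = 1*(1/423) + 40*(1/1163) = 1/423 + 40/1163 = 18083/491949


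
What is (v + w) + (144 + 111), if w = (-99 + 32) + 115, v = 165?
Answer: 468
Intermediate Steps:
w = 48 (w = -67 + 115 = 48)
(v + w) + (144 + 111) = (165 + 48) + (144 + 111) = 213 + 255 = 468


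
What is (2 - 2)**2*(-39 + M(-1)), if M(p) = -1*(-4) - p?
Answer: 0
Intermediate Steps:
M(p) = 4 - p
(2 - 2)**2*(-39 + M(-1)) = (2 - 2)**2*(-39 + (4 - 1*(-1))) = 0**2*(-39 + (4 + 1)) = 0*(-39 + 5) = 0*(-34) = 0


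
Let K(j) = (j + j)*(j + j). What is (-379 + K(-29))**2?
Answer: 8910225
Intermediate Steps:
K(j) = 4*j**2 (K(j) = (2*j)*(2*j) = 4*j**2)
(-379 + K(-29))**2 = (-379 + 4*(-29)**2)**2 = (-379 + 4*841)**2 = (-379 + 3364)**2 = 2985**2 = 8910225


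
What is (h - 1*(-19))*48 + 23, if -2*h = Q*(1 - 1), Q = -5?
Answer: 935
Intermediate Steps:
h = 0 (h = -(-5)*(1 - 1)/2 = -(-5)*0/2 = -½*0 = 0)
(h - 1*(-19))*48 + 23 = (0 - 1*(-19))*48 + 23 = (0 + 19)*48 + 23 = 19*48 + 23 = 912 + 23 = 935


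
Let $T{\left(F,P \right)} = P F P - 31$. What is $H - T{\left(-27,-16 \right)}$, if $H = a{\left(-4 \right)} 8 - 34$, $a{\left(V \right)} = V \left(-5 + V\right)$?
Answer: $7197$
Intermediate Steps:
$T{\left(F,P \right)} = -31 + F P^{2}$ ($T{\left(F,P \right)} = F P P - 31 = F P^{2} - 31 = -31 + F P^{2}$)
$H = 254$ ($H = - 4 \left(-5 - 4\right) 8 - 34 = \left(-4\right) \left(-9\right) 8 - 34 = 36 \cdot 8 - 34 = 288 - 34 = 254$)
$H - T{\left(-27,-16 \right)} = 254 - \left(-31 - 27 \left(-16\right)^{2}\right) = 254 - \left(-31 - 6912\right) = 254 - -6943 = 254 + 6943 = 7197$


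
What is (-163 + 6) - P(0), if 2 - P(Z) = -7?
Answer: -166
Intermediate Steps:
P(Z) = 9 (P(Z) = 2 - 1*(-7) = 2 + 7 = 9)
(-163 + 6) - P(0) = (-163 + 6) - 1*9 = -157 - 9 = -166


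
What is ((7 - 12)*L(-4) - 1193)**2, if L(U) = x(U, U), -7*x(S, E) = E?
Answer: 70073641/49 ≈ 1.4301e+6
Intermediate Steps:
x(S, E) = -E/7
L(U) = -U/7
((7 - 12)*L(-4) - 1193)**2 = ((7 - 12)*(-1/7*(-4)) - 1193)**2 = (-5*4/7 - 1193)**2 = (-20/7 - 1193)**2 = (-8371/7)**2 = 70073641/49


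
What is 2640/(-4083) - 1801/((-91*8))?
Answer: 1810521/990808 ≈ 1.8273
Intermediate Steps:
2640/(-4083) - 1801/((-91*8)) = 2640*(-1/4083) - 1801/(-728) = -880/1361 - 1801*(-1/728) = -880/1361 + 1801/728 = 1810521/990808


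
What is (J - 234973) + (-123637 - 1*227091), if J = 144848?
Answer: -440853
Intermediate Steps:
(J - 234973) + (-123637 - 1*227091) = (144848 - 234973) + (-123637 - 1*227091) = -90125 + (-123637 - 227091) = -90125 - 350728 = -440853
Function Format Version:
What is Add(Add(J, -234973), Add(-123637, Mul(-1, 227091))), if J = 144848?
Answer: -440853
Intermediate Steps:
Add(Add(J, -234973), Add(-123637, Mul(-1, 227091))) = Add(Add(144848, -234973), Add(-123637, Mul(-1, 227091))) = Add(-90125, Add(-123637, -227091)) = Add(-90125, -350728) = -440853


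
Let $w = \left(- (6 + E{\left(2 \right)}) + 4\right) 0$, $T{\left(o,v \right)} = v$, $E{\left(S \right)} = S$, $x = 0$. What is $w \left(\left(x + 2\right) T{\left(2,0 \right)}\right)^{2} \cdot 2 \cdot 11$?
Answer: $0$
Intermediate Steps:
$w = 0$ ($w = \left(- (6 + 2) + 4\right) 0 = \left(\left(-1\right) 8 + 4\right) 0 = \left(-8 + 4\right) 0 = \left(-4\right) 0 = 0$)
$w \left(\left(x + 2\right) T{\left(2,0 \right)}\right)^{2} \cdot 2 \cdot 11 = 0 \left(\left(0 + 2\right) 0\right)^{2} \cdot 2 \cdot 11 = 0 \left(2 \cdot 0\right)^{2} \cdot 2 \cdot 11 = 0 \cdot 0^{2} \cdot 2 \cdot 11 = 0 \cdot 0 \cdot 2 \cdot 11 = 0 \cdot 0 \cdot 11 = 0 \cdot 11 = 0$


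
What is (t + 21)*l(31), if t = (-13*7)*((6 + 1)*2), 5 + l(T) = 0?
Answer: 6265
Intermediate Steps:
l(T) = -5 (l(T) = -5 + 0 = -5)
t = -1274 (t = -637*2 = -91*14 = -1274)
(t + 21)*l(31) = (-1274 + 21)*(-5) = -1253*(-5) = 6265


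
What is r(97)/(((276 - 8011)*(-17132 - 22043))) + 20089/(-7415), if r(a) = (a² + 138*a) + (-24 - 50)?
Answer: -1217434536282/449376620875 ≈ -2.7092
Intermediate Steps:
r(a) = -74 + a² + 138*a (r(a) = (a² + 138*a) - 74 = -74 + a² + 138*a)
r(97)/(((276 - 8011)*(-17132 - 22043))) + 20089/(-7415) = (-74 + 97² + 138*97)/(((276 - 8011)*(-17132 - 22043))) + 20089/(-7415) = (-74 + 9409 + 13386)/((-7735*(-39175))) + 20089*(-1/7415) = 22721/303018625 - 20089/7415 = -1217434536282/449376620875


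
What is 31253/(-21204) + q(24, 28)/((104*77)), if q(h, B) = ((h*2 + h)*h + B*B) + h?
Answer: -24562585/21225204 ≈ -1.1572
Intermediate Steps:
q(h, B) = h + B² + 3*h² (q(h, B) = ((2*h + h)*h + B²) + h = ((3*h)*h + B²) + h = (3*h² + B²) + h = (B² + 3*h²) + h = h + B² + 3*h²)
31253/(-21204) + q(24, 28)/((104*77)) = 31253/(-21204) + (24 + 28² + 3*24²)/((104*77)) = 31253*(-1/21204) + (24 + 784 + 3*576)/8008 = -31253/21204 + (24 + 784 + 1728)*(1/8008) = -31253/21204 + 2536*(1/8008) = -31253/21204 + 317/1001 = -24562585/21225204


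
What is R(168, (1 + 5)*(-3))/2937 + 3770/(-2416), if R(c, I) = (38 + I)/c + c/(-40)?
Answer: -581823353/372529080 ≈ -1.5618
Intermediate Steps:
R(c, I) = -c/40 + (38 + I)/c (R(c, I) = (38 + I)/c + c*(-1/40) = (38 + I)/c - c/40 = -c/40 + (38 + I)/c)
R(168, (1 + 5)*(-3))/2937 + 3770/(-2416) = ((38 + (1 + 5)*(-3) - 1/40*168²)/168)/2937 + 3770/(-2416) = ((38 + 6*(-3) - 1/40*28224)/168)*(1/2937) + 3770*(-1/2416) = ((38 - 18 - 3528/5)/168)*(1/2937) - 1885/1208 = ((1/168)*(-3428/5))*(1/2937) - 1885/1208 = -857/210*1/2937 - 1885/1208 = -857/616770 - 1885/1208 = -581823353/372529080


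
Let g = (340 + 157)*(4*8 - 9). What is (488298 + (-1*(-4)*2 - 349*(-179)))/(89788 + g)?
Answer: 550777/101219 ≈ 5.4414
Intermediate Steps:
g = 11431 (g = 497*(32 - 9) = 497*23 = 11431)
(488298 + (-1*(-4)*2 - 349*(-179)))/(89788 + g) = (488298 + (-1*(-4)*2 - 349*(-179)))/(89788 + 11431) = (488298 + (4*2 + 62471))/101219 = (488298 + (8 + 62471))*(1/101219) = (488298 + 62479)*(1/101219) = 550777*(1/101219) = 550777/101219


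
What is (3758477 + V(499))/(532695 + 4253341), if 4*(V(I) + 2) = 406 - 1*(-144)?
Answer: 7517225/9572072 ≈ 0.78533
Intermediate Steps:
V(I) = 271/2 (V(I) = -2 + (406 - 1*(-144))/4 = -2 + (406 + 144)/4 = -2 + (1/4)*550 = -2 + 275/2 = 271/2)
(3758477 + V(499))/(532695 + 4253341) = (3758477 + 271/2)/(532695 + 4253341) = (7517225/2)/4786036 = (7517225/2)*(1/4786036) = 7517225/9572072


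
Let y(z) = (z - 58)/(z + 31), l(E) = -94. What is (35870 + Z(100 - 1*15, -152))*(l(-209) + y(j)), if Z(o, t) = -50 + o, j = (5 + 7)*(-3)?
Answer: -2700056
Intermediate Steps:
j = -36 (j = 12*(-3) = -36)
y(z) = (-58 + z)/(31 + z)
(35870 + Z(100 - 1*15, -152))*(l(-209) + y(j)) = (35870 + (-50 + (100 - 1*15)))*(-94 + (-58 - 36)/(31 - 36)) = (35870 + (-50 + (100 - 15)))*(-94 - 94/(-5)) = (35870 + (-50 + 85))*(-94 - ⅕*(-94)) = (35870 + 35)*(-94 + 94/5) = 35905*(-376/5) = -2700056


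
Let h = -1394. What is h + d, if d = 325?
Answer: -1069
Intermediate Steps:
h + d = -1394 + 325 = -1069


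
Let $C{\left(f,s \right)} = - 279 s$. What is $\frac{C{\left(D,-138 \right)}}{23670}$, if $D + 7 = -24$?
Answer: $\frac{2139}{1315} \approx 1.6266$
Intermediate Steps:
$D = -31$ ($D = -7 - 24 = -31$)
$\frac{C{\left(D,-138 \right)}}{23670} = \frac{\left(-279\right) \left(-138\right)}{23670} = 38502 \cdot \frac{1}{23670} = \frac{2139}{1315}$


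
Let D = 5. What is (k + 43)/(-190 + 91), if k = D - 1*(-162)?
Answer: -70/33 ≈ -2.1212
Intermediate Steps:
k = 167 (k = 5 - 1*(-162) = 5 + 162 = 167)
(k + 43)/(-190 + 91) = (167 + 43)/(-190 + 91) = 210/(-99) = 210*(-1/99) = -70/33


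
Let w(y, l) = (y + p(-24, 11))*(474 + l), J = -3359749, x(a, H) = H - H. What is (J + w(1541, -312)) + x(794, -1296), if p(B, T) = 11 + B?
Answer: -3112213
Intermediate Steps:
x(a, H) = 0
w(y, l) = (-13 + y)*(474 + l) (w(y, l) = (y + (11 - 24))*(474 + l) = (y - 13)*(474 + l) = (-13 + y)*(474 + l))
(J + w(1541, -312)) + x(794, -1296) = (-3359749 + (-6162 - 13*(-312) + 474*1541 - 312*1541)) + 0 = (-3359749 + (-6162 + 4056 + 730434 - 480792)) + 0 = (-3359749 + 247536) + 0 = -3112213 + 0 = -3112213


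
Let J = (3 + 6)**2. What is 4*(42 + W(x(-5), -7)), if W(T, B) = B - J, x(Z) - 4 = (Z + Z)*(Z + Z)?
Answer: -184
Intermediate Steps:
J = 81 (J = 9**2 = 81)
x(Z) = 4 + 4*Z**2 (x(Z) = 4 + (Z + Z)*(Z + Z) = 4 + (2*Z)*(2*Z) = 4 + 4*Z**2)
W(T, B) = -81 + B (W(T, B) = B - 1*81 = B - 81 = -81 + B)
4*(42 + W(x(-5), -7)) = 4*(42 + (-81 - 7)) = 4*(42 - 88) = 4*(-46) = -184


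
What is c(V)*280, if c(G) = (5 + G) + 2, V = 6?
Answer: 3640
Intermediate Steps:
c(G) = 7 + G
c(V)*280 = (7 + 6)*280 = 13*280 = 3640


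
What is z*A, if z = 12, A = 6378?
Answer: 76536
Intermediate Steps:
z*A = 12*6378 = 76536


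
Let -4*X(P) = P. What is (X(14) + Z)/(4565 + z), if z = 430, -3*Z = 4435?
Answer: -8891/29970 ≈ -0.29666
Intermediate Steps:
Z = -4435/3 (Z = -⅓*4435 = -4435/3 ≈ -1478.3)
X(P) = -P/4
(X(14) + Z)/(4565 + z) = (-¼*14 - 4435/3)/(4565 + 430) = (-7/2 - 4435/3)/4995 = -8891/6*1/4995 = -8891/29970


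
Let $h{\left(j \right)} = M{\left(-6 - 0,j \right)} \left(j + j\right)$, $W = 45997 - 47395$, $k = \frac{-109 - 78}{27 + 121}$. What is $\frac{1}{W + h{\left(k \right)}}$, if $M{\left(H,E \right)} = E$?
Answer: $- \frac{10952}{15275927} \approx -0.00071695$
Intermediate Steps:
$k = - \frac{187}{148} \approx -1.2635$
$W = -1398$
$h{\left(j \right)} = 2 j^{2}$ ($h{\left(j \right)} = j \left(j + j\right) = j 2 j = 2 j^{2}$)
$\frac{1}{W + h{\left(k \right)}} = \frac{1}{-1398 + 2 \left(- \frac{187}{148}\right)^{2}} = \frac{1}{-1398 + 2 \cdot \frac{34969}{21904}} = \frac{1}{-1398 + \frac{34969}{10952}} = \frac{1}{- \frac{15275927}{10952}} = - \frac{10952}{15275927}$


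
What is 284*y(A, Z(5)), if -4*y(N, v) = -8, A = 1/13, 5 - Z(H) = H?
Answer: 568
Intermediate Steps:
Z(H) = 5 - H
A = 1/13 (A = 1*(1/13) = 1/13 ≈ 0.076923)
y(N, v) = 2 (y(N, v) = -¼*(-8) = 2)
284*y(A, Z(5)) = 284*2 = 568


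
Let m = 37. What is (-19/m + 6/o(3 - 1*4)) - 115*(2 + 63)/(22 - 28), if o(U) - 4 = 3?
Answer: 1936559/1554 ≈ 1246.2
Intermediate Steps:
o(U) = 7 (o(U) = 4 + 3 = 7)
(-19/m + 6/o(3 - 1*4)) - 115*(2 + 63)/(22 - 28) = (-19/37 + 6/7) - 115*(2 + 63)/(22 - 28) = (-19*1/37 + 6*(⅐)) - 7475/(-6) = (-19/37 + 6/7) - 7475*(-1)/6 = 89/259 - 115*(-65/6) = 89/259 + 7475/6 = 1936559/1554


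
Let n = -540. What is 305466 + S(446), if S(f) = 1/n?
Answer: 164951639/540 ≈ 3.0547e+5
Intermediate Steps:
S(f) = -1/540 (S(f) = 1/(-540) = -1/540)
305466 + S(446) = 305466 - 1/540 = 164951639/540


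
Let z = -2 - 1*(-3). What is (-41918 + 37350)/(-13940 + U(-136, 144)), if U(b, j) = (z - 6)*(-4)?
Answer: 571/1740 ≈ 0.32816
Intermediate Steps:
z = 1 (z = -2 + 3 = 1)
U(b, j) = 20 (U(b, j) = (1 - 6)*(-4) = -5*(-4) = 20)
(-41918 + 37350)/(-13940 + U(-136, 144)) = (-41918 + 37350)/(-13940 + 20) = -4568/(-13920) = -4568*(-1/13920) = 571/1740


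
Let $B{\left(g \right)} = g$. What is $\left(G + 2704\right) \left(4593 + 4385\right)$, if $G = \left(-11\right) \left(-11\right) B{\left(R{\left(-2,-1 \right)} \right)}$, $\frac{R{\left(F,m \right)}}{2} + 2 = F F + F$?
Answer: $24276512$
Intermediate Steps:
$R{\left(F,m \right)} = -4 + 2 F + 2 F^{2}$ ($R{\left(F,m \right)} = -4 + 2 \left(F F + F\right) = -4 + 2 \left(F^{2} + F\right) = -4 + 2 \left(F + F^{2}\right) = -4 + \left(2 F + 2 F^{2}\right) = -4 + 2 F + 2 F^{2}$)
$G = 0$ ($G = \left(-11\right) \left(-11\right) \left(-4 + 2 \left(-2\right) + 2 \left(-2\right)^{2}\right) = 121 \left(-4 - 4 + 2 \cdot 4\right) = 121 \left(-4 - 4 + 8\right) = 121 \cdot 0 = 0$)
$\left(G + 2704\right) \left(4593 + 4385\right) = \left(0 + 2704\right) \left(4593 + 4385\right) = 2704 \cdot 8978 = 24276512$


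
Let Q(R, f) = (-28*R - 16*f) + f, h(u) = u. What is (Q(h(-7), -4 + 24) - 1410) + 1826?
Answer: 312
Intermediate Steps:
Q(R, f) = -28*R - 15*f
(Q(h(-7), -4 + 24) - 1410) + 1826 = ((-28*(-7) - 15*(-4 + 24)) - 1410) + 1826 = ((196 - 15*20) - 1410) + 1826 = ((196 - 300) - 1410) + 1826 = (-104 - 1410) + 1826 = -1514 + 1826 = 312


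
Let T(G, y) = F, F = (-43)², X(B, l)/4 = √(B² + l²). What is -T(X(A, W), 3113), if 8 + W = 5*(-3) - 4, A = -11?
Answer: -1849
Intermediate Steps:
W = -27 (W = -8 + (5*(-3) - 4) = -8 + (-15 - 4) = -8 - 19 = -27)
X(B, l) = 4*√(B² + l²)
F = 1849
T(G, y) = 1849
-T(X(A, W), 3113) = -1*1849 = -1849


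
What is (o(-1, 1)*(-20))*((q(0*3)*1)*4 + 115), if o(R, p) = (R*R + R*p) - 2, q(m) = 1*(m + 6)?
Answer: 5560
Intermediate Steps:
q(m) = 6 + m (q(m) = 1*(6 + m) = 6 + m)
o(R, p) = -2 + R**2 + R*p (o(R, p) = (R**2 + R*p) - 2 = -2 + R**2 + R*p)
(o(-1, 1)*(-20))*((q(0*3)*1)*4 + 115) = ((-2 + (-1)**2 - 1*1)*(-20))*(((6 + 0*3)*1)*4 + 115) = ((-2 + 1 - 1)*(-20))*(((6 + 0)*1)*4 + 115) = (-2*(-20))*((6*1)*4 + 115) = 40*(6*4 + 115) = 40*(24 + 115) = 40*139 = 5560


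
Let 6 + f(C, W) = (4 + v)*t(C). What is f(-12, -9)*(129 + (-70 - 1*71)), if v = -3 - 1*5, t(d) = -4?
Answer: -120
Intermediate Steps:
v = -8 (v = -3 - 5 = -8)
f(C, W) = 10 (f(C, W) = -6 + (4 - 8)*(-4) = -6 - 4*(-4) = -6 + 16 = 10)
f(-12, -9)*(129 + (-70 - 1*71)) = 10*(129 + (-70 - 1*71)) = 10*(129 + (-70 - 71)) = 10*(129 - 141) = 10*(-12) = -120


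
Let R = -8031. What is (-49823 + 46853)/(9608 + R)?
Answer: -2970/1577 ≈ -1.8833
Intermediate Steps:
(-49823 + 46853)/(9608 + R) = (-49823 + 46853)/(9608 - 8031) = -2970/1577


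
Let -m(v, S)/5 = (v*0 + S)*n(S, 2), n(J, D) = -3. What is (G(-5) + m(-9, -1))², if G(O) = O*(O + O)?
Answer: 1225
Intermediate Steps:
G(O) = 2*O² (G(O) = O*(2*O) = 2*O²)
m(v, S) = 15*S (m(v, S) = -5*(v*0 + S)*(-3) = -5*(0 + S)*(-3) = -5*S*(-3) = -(-15)*S = 15*S)
(G(-5) + m(-9, -1))² = (2*(-5)² + 15*(-1))² = (2*25 - 15)² = (50 - 15)² = 35² = 1225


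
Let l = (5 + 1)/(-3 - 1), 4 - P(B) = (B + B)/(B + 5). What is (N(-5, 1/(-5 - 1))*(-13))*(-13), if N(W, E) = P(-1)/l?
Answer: -507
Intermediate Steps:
P(B) = 4 - 2*B/(5 + B) (P(B) = 4 - (B + B)/(B + 5) = 4 - 2*B/(5 + B))
l = -3/2 (l = 6/(-4) = 6*(-¼) = -3/2 ≈ -1.5000)
N(W, E) = -3 (N(W, E) = (2*(10 - 1)/(5 - 1))/(-3/2) = (2*9/4)*(-⅔) = (2*(¼)*9)*(-⅔) = (9/2)*(-⅔) = -3)
(N(-5, 1/(-5 - 1))*(-13))*(-13) = -3*(-13)*(-13) = 39*(-13) = -507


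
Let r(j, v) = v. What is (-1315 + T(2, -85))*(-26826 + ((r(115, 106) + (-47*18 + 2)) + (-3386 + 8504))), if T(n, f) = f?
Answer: 31424400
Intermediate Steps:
(-1315 + T(2, -85))*(-26826 + ((r(115, 106) + (-47*18 + 2)) + (-3386 + 8504))) = (-1315 - 85)*(-26826 + ((106 + (-47*18 + 2)) + (-3386 + 8504))) = -1400*(-26826 + ((106 + (-846 + 2)) + 5118)) = -1400*(-26826 + ((106 - 844) + 5118)) = -1400*(-26826 + (-738 + 5118)) = -1400*(-26826 + 4380) = -1400*(-22446) = 31424400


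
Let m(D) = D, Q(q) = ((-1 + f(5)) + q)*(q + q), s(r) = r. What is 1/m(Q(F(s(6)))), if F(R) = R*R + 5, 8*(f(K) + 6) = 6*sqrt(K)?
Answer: 272/756491 - 6*sqrt(5)/756491 ≈ 0.00034182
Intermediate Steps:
f(K) = -6 + 3*sqrt(K)/4 (f(K) = -6 + (6*sqrt(K))/8 = -6 + 3*sqrt(K)/4)
F(R) = 5 + R**2 (F(R) = R**2 + 5 = 5 + R**2)
Q(q) = 2*q*(-7 + q + 3*sqrt(5)/4) (Q(q) = ((-1 + (-6 + 3*sqrt(5)/4)) + q)*(q + q) = ((-7 + 3*sqrt(5)/4) + q)*(2*q) = (-7 + q + 3*sqrt(5)/4)*(2*q) = 2*q*(-7 + q + 3*sqrt(5)/4))
1/m(Q(F(s(6)))) = 1/((5 + 6**2)*(-28 + 3*sqrt(5) + 4*(5 + 6**2))/2) = 1/((5 + 36)*(-28 + 3*sqrt(5) + 4*(5 + 36))/2) = 1/((1/2)*41*(-28 + 3*sqrt(5) + 4*41)) = 1/((1/2)*41*(-28 + 3*sqrt(5) + 164)) = 1/((1/2)*41*(136 + 3*sqrt(5))) = 1/(2788 + 123*sqrt(5)/2)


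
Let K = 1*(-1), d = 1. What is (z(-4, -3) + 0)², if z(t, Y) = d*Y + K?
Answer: 16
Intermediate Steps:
K = -1
z(t, Y) = -1 + Y (z(t, Y) = 1*Y - 1 = Y - 1 = -1 + Y)
(z(-4, -3) + 0)² = ((-1 - 3) + 0)² = (-4 + 0)² = (-4)² = 16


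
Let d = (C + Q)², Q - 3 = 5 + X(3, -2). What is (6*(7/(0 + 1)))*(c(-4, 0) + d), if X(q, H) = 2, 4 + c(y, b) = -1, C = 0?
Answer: 3990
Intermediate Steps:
c(y, b) = -5 (c(y, b) = -4 - 1 = -5)
Q = 10 (Q = 3 + (5 + 2) = 3 + 7 = 10)
d = 100 (d = (0 + 10)² = 10² = 100)
(6*(7/(0 + 1)))*(c(-4, 0) + d) = (6*(7/(0 + 1)))*(-5 + 100) = (6*(7/1))*95 = (6*(7*1))*95 = (6*7)*95 = 42*95 = 3990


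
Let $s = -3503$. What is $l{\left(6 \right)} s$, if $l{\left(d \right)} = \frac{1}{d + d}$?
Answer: $- \frac{3503}{12} \approx -291.92$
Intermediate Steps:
$l{\left(d \right)} = \frac{1}{2 d}$
$l{\left(6 \right)} s = \frac{1}{2 \cdot 6} \left(-3503\right) = \frac{1}{2} \cdot \frac{1}{6} \left(-3503\right) = \frac{1}{12} \left(-3503\right) = - \frac{3503}{12}$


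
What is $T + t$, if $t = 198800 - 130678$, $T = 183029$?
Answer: $251151$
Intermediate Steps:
$t = 68122$
$T + t = 183029 + 68122 = 251151$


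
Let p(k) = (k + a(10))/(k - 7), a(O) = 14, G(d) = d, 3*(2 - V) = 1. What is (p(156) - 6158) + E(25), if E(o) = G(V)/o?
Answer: -13760431/2235 ≈ -6156.8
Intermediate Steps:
V = 5/3 (V = 2 - ⅓*1 = 2 - ⅓ = 5/3 ≈ 1.6667)
E(o) = 5/(3*o)
p(k) = (14 + k)/(-7 + k) (p(k) = (k + 14)/(k - 7) = (14 + k)/(-7 + k))
(p(156) - 6158) + E(25) = ((14 + 156)/(-7 + 156) - 6158) + (5/3)/25 = (170/149 - 6158) + (5/3)*(1/25) = ((1/149)*170 - 6158) + 1/15 = (170/149 - 6158) + 1/15 = -917372/149 + 1/15 = -13760431/2235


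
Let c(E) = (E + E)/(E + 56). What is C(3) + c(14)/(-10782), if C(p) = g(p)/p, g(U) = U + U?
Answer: 53909/26955 ≈ 2.0000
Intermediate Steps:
g(U) = 2*U
c(E) = 2*E/(56 + E) (c(E) = (2*E)/(56 + E) = 2*E/(56 + E))
C(p) = 2 (C(p) = (2*p)/p = 2)
C(3) + c(14)/(-10782) = 2 + (2*14/(56 + 14))/(-10782) = 2 + (2*14/70)*(-1/10782) = 2 + (2*14*(1/70))*(-1/10782) = 2 + (2/5)*(-1/10782) = 2 - 1/26955 = 53909/26955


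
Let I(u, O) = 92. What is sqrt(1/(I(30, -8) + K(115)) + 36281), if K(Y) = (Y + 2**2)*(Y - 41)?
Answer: sqrt(2872526560422)/8898 ≈ 190.48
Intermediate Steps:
K(Y) = (-41 + Y)*(4 + Y) (K(Y) = (Y + 4)*(-41 + Y) = (4 + Y)*(-41 + Y) = (-41 + Y)*(4 + Y))
sqrt(1/(I(30, -8) + K(115)) + 36281) = sqrt(1/(92 + (-164 + 115**2 - 37*115)) + 36281) = sqrt(1/(92 + (-164 + 13225 - 4255)) + 36281) = sqrt(1/(92 + 8806) + 36281) = sqrt(1/8898 + 36281) = sqrt(322828339/8898) = sqrt(2872526560422)/8898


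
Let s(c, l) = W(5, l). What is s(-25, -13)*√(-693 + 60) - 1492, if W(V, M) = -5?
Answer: -1492 - 5*I*√633 ≈ -1492.0 - 125.8*I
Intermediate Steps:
s(c, l) = -5
s(-25, -13)*√(-693 + 60) - 1492 = -5*√(-693 + 60) - 1492 = -5*I*√633 - 1492 = -1492 - 5*I*√633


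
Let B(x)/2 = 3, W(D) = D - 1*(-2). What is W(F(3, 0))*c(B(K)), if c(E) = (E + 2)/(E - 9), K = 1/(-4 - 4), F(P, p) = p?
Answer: -16/3 ≈ -5.3333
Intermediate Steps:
W(D) = 2 + D (W(D) = D + 2 = 2 + D)
K = -⅛ (K = 1/(-8) = -⅛ ≈ -0.12500)
B(x) = 6 (B(x) = 2*3 = 6)
c(E) = (2 + E)/(-9 + E)
W(F(3, 0))*c(B(K)) = (2 + 0)*((2 + 6)/(-9 + 6)) = 2*(8/(-3)) = 2*(-⅓*8) = 2*(-8/3) = -16/3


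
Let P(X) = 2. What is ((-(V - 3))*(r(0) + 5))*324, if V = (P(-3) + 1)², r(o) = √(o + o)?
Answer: -9720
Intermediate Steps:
r(o) = √2*√o (r(o) = √(2*o) = √2*√o)
V = 9 (V = (2 + 1)² = 3² = 9)
((-(V - 3))*(r(0) + 5))*324 = ((-(9 - 3))*(√2*√0 + 5))*324 = ((-1*6)*(√2*0 + 5))*324 = -6*(0 + 5)*324 = -6*5*324 = -30*324 = -9720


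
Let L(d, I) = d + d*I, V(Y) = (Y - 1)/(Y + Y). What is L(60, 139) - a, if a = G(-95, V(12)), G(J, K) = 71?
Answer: 8329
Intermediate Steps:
V(Y) = (-1 + Y)/(2*Y) (V(Y) = (-1 + Y)/((2*Y)) = (-1 + Y)*(1/(2*Y)) = (-1 + Y)/(2*Y))
L(d, I) = d + I*d
a = 71
L(60, 139) - a = 60*(1 + 139) - 1*71 = 60*140 - 71 = 8400 - 71 = 8329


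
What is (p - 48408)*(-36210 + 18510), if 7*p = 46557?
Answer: 739098900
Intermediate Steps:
p = 6651 (p = (⅐)*46557 = 6651)
(p - 48408)*(-36210 + 18510) = (6651 - 48408)*(-36210 + 18510) = -41757*(-17700) = 739098900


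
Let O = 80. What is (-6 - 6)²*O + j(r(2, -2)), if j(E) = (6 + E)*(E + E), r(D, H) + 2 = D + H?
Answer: 11504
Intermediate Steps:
r(D, H) = -2 + D + H (r(D, H) = -2 + (D + H) = -2 + D + H)
j(E) = 2*E*(6 + E) (j(E) = (6 + E)*(2*E) = 2*E*(6 + E))
(-6 - 6)²*O + j(r(2, -2)) = (-6 - 6)²*80 + 2*(-2 + 2 - 2)*(6 + (-2 + 2 - 2)) = (-12)²*80 + 2*(-2)*(6 - 2) = 144*80 + 2*(-2)*4 = 11520 - 16 = 11504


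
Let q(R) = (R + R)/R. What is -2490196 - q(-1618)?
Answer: -2490198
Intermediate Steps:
q(R) = 2 (q(R) = (2*R)/R = 2)
-2490196 - q(-1618) = -2490196 - 1*2 = -2490196 - 2 = -2490198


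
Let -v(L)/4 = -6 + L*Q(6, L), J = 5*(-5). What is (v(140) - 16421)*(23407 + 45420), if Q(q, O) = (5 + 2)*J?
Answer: 5616489681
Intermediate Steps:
J = -25
Q(q, O) = -175 (Q(q, O) = (5 + 2)*(-25) = 7*(-25) = -175)
v(L) = 24 + 700*L (v(L) = -4*(-6 + L*(-175)) = -4*(-6 - 175*L) = 24 + 700*L)
(v(140) - 16421)*(23407 + 45420) = ((24 + 700*140) - 16421)*(23407 + 45420) = ((24 + 98000) - 16421)*68827 = (98024 - 16421)*68827 = 81603*68827 = 5616489681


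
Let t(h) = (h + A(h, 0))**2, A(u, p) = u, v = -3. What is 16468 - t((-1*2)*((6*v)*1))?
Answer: 11284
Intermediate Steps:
t(h) = 4*h**2 (t(h) = (h + h)**2 = (2*h)**2 = 4*h**2)
16468 - t((-1*2)*((6*v)*1)) = 16468 - 4*((-1*2)*((6*(-3))*1))**2 = 16468 - 4*(-(-36))**2 = 16468 - 4*(-2*(-18))**2 = 16468 - 4*36**2 = 16468 - 4*1296 = 16468 - 1*5184 = 16468 - 5184 = 11284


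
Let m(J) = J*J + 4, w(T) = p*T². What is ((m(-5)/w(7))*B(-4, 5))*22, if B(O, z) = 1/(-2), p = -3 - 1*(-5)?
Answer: -319/98 ≈ -3.2551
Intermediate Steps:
p = 2 (p = -3 + 5 = 2)
w(T) = 2*T²
m(J) = 4 + J² (m(J) = J² + 4 = 4 + J²)
B(O, z) = -½
((m(-5)/w(7))*B(-4, 5))*22 = (((4 + (-5)²)/((2*7²)))*(-½))*22 = (((4 + 25)/((2*49)))*(-½))*22 = ((29/98)*(-½))*22 = -29/196*22 = -319/98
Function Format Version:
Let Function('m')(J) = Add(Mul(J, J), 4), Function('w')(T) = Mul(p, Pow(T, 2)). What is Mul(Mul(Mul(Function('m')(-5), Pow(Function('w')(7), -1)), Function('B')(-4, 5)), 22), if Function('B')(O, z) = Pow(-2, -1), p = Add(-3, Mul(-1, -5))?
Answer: Rational(-319, 98) ≈ -3.2551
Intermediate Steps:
p = 2 (p = Add(-3, 5) = 2)
Function('w')(T) = Mul(2, Pow(T, 2))
Function('m')(J) = Add(4, Pow(J, 2)) (Function('m')(J) = Add(Pow(J, 2), 4) = Add(4, Pow(J, 2)))
Function('B')(O, z) = Rational(-1, 2)
Mul(Mul(Mul(Function('m')(-5), Pow(Function('w')(7), -1)), Function('B')(-4, 5)), 22) = Mul(Mul(Mul(Add(4, Pow(-5, 2)), Pow(Mul(2, Pow(7, 2)), -1)), Rational(-1, 2)), 22) = Mul(Mul(Mul(Add(4, 25), Pow(Mul(2, 49), -1)), Rational(-1, 2)), 22) = Mul(Mul(Mul(29, Pow(98, -1)), Rational(-1, 2)), 22) = Mul(Mul(Mul(29, Rational(1, 98)), Rational(-1, 2)), 22) = Mul(Mul(Rational(29, 98), Rational(-1, 2)), 22) = Mul(Rational(-29, 196), 22) = Rational(-319, 98)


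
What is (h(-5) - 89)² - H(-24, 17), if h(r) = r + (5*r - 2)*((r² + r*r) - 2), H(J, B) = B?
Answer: 1932083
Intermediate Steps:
h(r) = r + (-2 + 2*r²)*(-2 + 5*r) (h(r) = r + (-2 + 5*r)*((r² + r²) - 2) = r + (-2 + 5*r)*(2*r² - 2) = r + (-2 + 5*r)*(-2 + 2*r²) = r + (-2 + 2*r²)*(-2 + 5*r))
(h(-5) - 89)² - H(-24, 17) = ((4 - 9*(-5) - 4*(-5)² + 10*(-5)³) - 89)² - 1*17 = ((4 + 45 - 4*25 + 10*(-125)) - 89)² - 17 = ((4 + 45 - 100 - 1250) - 89)² - 17 = (-1301 - 89)² - 17 = (-1390)² - 17 = 1932100 - 17 = 1932083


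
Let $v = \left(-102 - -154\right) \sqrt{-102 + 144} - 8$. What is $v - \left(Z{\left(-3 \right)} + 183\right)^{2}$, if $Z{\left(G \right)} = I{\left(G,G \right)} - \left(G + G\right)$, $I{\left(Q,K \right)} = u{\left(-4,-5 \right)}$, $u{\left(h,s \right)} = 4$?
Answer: $-37257 + 52 \sqrt{42} \approx -36920.0$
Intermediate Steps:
$I{\left(Q,K \right)} = 4$
$Z{\left(G \right)} = 4 - 2 G$ ($Z{\left(G \right)} = 4 - \left(G + G\right) = 4 - 2 G$)
$v = -8 + 52 \sqrt{42}$ ($v = \left(-102 + 154\right) \sqrt{42} - 8 = 52 \sqrt{42} - 8 = -8 + 52 \sqrt{42} \approx 329.0$)
$v - \left(Z{\left(-3 \right)} + 183\right)^{2} = \left(-8 + 52 \sqrt{42}\right) - \left(\left(4 - -6\right) + 183\right)^{2} = \left(-8 + 52 \sqrt{42}\right) - \left(\left(4 + 6\right) + 183\right)^{2} = \left(-8 + 52 \sqrt{42}\right) - \left(10 + 183\right)^{2} = \left(-8 + 52 \sqrt{42}\right) - 193^{2} = \left(-8 + 52 \sqrt{42}\right) - 37249 = -37257 + 52 \sqrt{42}$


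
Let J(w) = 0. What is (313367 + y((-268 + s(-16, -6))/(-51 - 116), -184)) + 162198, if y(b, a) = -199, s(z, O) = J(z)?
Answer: 475366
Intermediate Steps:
s(z, O) = 0
(313367 + y((-268 + s(-16, -6))/(-51 - 116), -184)) + 162198 = (313367 - 199) + 162198 = 313168 + 162198 = 475366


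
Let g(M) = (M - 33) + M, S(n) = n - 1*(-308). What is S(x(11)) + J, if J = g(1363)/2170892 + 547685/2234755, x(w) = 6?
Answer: 304907654627735/970282350292 ≈ 314.25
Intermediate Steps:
S(n) = 308 + n (S(n) = n + 308 = 308 + n)
g(M) = -33 + 2*M (g(M) = (-33 + M) + M = -33 + 2*M)
J = 238996636047/970282350292 (J = (-33 + 2*1363)/2170892 + 547685/2234755 = (-33 + 2726)*(1/2170892) + 547685*(1/2234755) = 2693*(1/2170892) + 109537/446951 = 2693/2170892 + 109537/446951 = 238996636047/970282350292 ≈ 0.24632)
S(x(11)) + J = (308 + 6) + 238996636047/970282350292 = 314 + 238996636047/970282350292 = 304907654627735/970282350292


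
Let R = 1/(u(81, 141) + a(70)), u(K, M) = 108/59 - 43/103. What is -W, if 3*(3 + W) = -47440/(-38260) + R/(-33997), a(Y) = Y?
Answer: 219021895669606/84672724319991 ≈ 2.5867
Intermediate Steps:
u(K, M) = 8587/6077 (u(K, M) = 108*(1/59) - 43*1/103 = 108/59 - 43/103 = 8587/6077)
R = 6077/433977 (R = 1/(8587/6077 + 70) = 1/(433977/6077) = 6077/433977 ≈ 0.014003)
W = -219021895669606/84672724319991 (W = -3 + (-47440/(-38260) + (6077/433977)/(-33997))/3 = -3 + (-47440*(-1/38260) + (6077/433977)*(-1/33997))/3 = -3 + (2372/1913 - 6077/14753916069)/3 = -3 + (1/3)*(34996277290367/28224241439997) = -3 + 34996277290367/84672724319991 = -219021895669606/84672724319991 ≈ -2.5867)
-W = -1*(-219021895669606/84672724319991) = 219021895669606/84672724319991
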